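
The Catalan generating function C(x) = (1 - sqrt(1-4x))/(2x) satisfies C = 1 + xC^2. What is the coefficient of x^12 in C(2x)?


Substituting x -> 2x scales the n-th coefficient by 2^n, so [x^12] C(2x) = 2^12 * C_12.
C_12 = C(2*12, 12)/(13) = 2704156/13 = 208012.
So 2^12 * 208012 = 4096 * 208012 = 852017152.

852017152


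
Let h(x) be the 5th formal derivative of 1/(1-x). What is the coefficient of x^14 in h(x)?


Differentiating 5 times: d^5/dx^5 [1/(1-x)] = 5!/(1-x)^6.
The expansion 1/(1-x)^6 = sum_{k>=0} C(k+5, 5) x^k, so the coefficient of x^n in 5!/(1-x)^6 is 5! * C(n+5, 5).
For n = 14: 120 * C(19, 5) = 120 * 11628 = 1395360

1395360


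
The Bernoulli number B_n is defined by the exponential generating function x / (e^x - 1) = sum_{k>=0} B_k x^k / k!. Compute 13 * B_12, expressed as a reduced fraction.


Bernoulli numbers can also be computed recursively via B_0 = 1 and sum_{j=0}^{m} C(m+1, j) B_j = 0 for m >= 1. Odd-index Bernoulli numbers vanish for k >= 3.
Computing B_12 = -691/2730, so 13 * B_12 = 13 * -691/2730 = -691/210.

-691/210


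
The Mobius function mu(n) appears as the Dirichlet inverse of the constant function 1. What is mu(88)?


88 has a squared prime factor, so mu(88) = 0.
Factorization reveals a repeated prime.

0


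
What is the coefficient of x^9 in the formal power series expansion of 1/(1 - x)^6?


The expansion 1/(1 - x)^r = sum_{k>=0} C(k + r - 1, r - 1) x^k follows from the multiset / negative-binomial theorem (or from repeated differentiation of the geometric series).
For r = 6 and k = 9:
C(14, 5) = 87178291200 / (120 * 362880) = 2002.

2002


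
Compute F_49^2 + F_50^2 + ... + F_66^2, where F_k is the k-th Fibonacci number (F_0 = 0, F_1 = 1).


There is a standard identity sum_{k=0}^{N} F_k^2 = F_N * F_{N+1} (proved inductively from the telescoping relation F_k^2 = F_k F_{k+1} - F_{k-1} F_k). Then
sum_{k=49}^{66} F_k^2 = F_66 F_67 - F_48 F_49.
Computing: F_66 = 27777890035288, F_67 = 44945570212853, F_48 = 4807526976, F_49 = 7778742049.
Sum = 27777890035288 * 44945570212853 - 4807526976 * 7778742049 = 1248493069549434261928142840.

1248493069549434261928142840


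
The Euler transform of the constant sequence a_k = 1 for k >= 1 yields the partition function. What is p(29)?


The Euler transform converts the sequence a_k = 1 into the number of integer partitions.
Using the recurrence or dynamic programming:
p(29) = 4565

4565


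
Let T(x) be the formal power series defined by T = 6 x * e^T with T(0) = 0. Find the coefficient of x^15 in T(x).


Apply the Lagrange inversion formula: if T = 6 x * phi(T) with phi(t) = e^t, then
[x^n] T = 6^n * (1/n) [t^(n-1)] phi(t)^n = 6^n * (1/n) [t^(n-1)] e^(n t) = 6^n * (1/n) * n^(n-1) / (n-1)! = 6^n * n^(n-1) / n!.
When c = 1 this is the Cayley count of rooted labeled trees on n vertices, divided by n!.
For n = 15: 6^15 * 15^14 / 15! = 470184984576 * 29192926025390625/1307674368000 = 73549358458593750000/7007.

73549358458593750000/7007


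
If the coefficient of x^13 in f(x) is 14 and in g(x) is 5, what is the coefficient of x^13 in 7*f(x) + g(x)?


Scalar multiplication scales coefficients: 7 * 14 = 98.
Then add the g coefficient: 98 + 5
= 103

103


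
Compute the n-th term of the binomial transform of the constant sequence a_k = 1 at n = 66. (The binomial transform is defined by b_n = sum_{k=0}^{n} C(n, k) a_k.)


With a_k = 1 for all k, b_n = sum_{k=0}^{n} C(n, k) = 2^n by the binomial theorem.
For n = 66: 2^66 = 73786976294838206464.

73786976294838206464


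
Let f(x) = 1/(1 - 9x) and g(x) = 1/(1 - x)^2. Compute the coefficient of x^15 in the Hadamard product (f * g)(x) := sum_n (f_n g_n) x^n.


f has coefficients f_k = 9^k. For g = 1/(1 - x)^2 the coefficient is g_k = C(k + 1, 1) = k + 1. The Hadamard coefficient is (f * g)_k = 9^k * (k + 1).
For k = 15: 9^15 * 16 = 205891132094649 * 16 = 3294258113514384.

3294258113514384


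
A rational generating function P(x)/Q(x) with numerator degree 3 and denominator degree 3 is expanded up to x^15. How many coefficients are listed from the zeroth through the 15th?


Expanding up to x^15 gives the coefficients for x^0, x^1, ..., x^15.
That is 15 + 1 = 16 coefficients in total.

16


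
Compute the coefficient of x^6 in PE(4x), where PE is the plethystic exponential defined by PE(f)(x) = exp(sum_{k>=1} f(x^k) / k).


With f(x) = 4x, the exponent is sum_{k>=1} 4 x^k / k = 4 * (-ln(1 - x)). Exponentiating:
PE(4x) = exp(-4 ln(1 - x)) = 1/(1 - x)^4.
By the negative binomial expansion, [x^n] 1/(1 - x)^4 = C(n + 3, 3).
For n = 6: C(9, 3) = 84.

84


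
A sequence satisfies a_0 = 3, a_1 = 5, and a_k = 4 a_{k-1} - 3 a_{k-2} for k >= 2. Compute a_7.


The characteristic equation is t^2 - 4 t + 3 = 0, with roots r_1 = 3 and r_2 = 1 (so c_1 = r_1 + r_2, c_2 = -r_1 r_2 as required).
One can use the closed form a_n = A r_1^n + B r_2^n, but direct iteration is more reliable:
a_0 = 3, a_1 = 5, a_2 = 11, a_3 = 29, a_4 = 83, a_5 = 245, a_6 = 731, a_7 = 2189.
So a_7 = 2189.

2189


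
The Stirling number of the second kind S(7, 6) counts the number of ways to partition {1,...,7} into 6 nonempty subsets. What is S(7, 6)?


Using the explicit formula S(n,k) = (1/k!) sum_{j=0}^{k} (-1)^(k-j) C(k,j) j^n:
S(7, 6) = 21
Equivalently, S(n,k) is n! times the coefficient of x^n in the EGF (e^x - 1)^k / k!.

21


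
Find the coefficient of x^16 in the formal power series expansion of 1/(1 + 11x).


Write 1/(1 + c x) = 1/(1 - (-c) x) and apply the geometric-series identity
1/(1 - y) = sum_{k>=0} y^k to get 1/(1 + c x) = sum_{k>=0} (-c)^k x^k.
So the coefficient of x^k is (-c)^k = (-1)^k * c^k.
Here c = 11 and k = 16:
(-11)^16 = 1 * 45949729863572161 = 45949729863572161

45949729863572161


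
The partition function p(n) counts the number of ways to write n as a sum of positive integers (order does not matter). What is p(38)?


Using the generating function prod_{k>=1} 1/(1-x^k), we compute p(38).
By dynamic programming over parts 1 through 38:
p(38) = 26015

26015


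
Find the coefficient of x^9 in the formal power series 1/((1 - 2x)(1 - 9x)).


By partial fractions or Cauchy convolution:
The coefficient equals sum_{k=0}^{9} 2^k * 9^(9-k).
= 498111911

498111911


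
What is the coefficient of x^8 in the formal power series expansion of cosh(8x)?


The Maclaurin series is cosh(t) = sum_{m>=0} t^(2m) / (2m)!, so substituting t = 8x, only even powers of x are nonzero, with coefficient of x^(2m) equal to 8^(2m) / (2m)!.
For x^8 the coefficient is 8^8/8! = 16777216/40320 = 131072/315.

131072/315


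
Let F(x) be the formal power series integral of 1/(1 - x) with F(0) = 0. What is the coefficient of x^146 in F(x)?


1/(1 - x) = sum_{k>=0} x^k. Integrating termwise and using F(0) = 0 gives
F(x) = sum_{k>=0} x^(k+1) / (k+1) = sum_{m>=1} x^m / m = -ln(1 - x).
So the coefficient of x^146 is 1/146 = 1/146.

1/146


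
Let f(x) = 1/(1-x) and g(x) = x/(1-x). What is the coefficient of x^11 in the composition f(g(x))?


First simplify the composition: f(g(x)) = 1/(1 - x/(1-x)) = (1-x)/((1-x) - x) = (1-x)/(1-2x).
Now extract the coefficient. Write (1-x)/(1-2x) = 1/(1-2x) - x/(1-2x).
The coefficient of x^n in 1/(1-2x) is 2^n, and in x/(1-2x) is 2^(n-1) (for n >= 1).
So the coefficient of x^11 is 2^11 - 2^10 = 2048 - 1024 = 1024.

1024


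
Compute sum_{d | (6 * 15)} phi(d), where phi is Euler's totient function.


First, 6 * 15 = 90. One classical identity is sum_{d | n} phi(d) = n (each k in [1, n] has a unique gcd with n, and among the k's with gcd(k, n) = n/d there are phi(d) of them). So the sum equals 90. We also verify directly:
Divisors of 90: 1, 2, 3, 5, 6, 9, 10, 15, 18, 30, 45, 90.
phi values: 1, 1, 2, 4, 2, 6, 4, 8, 6, 8, 24, 24.
Sum = 90.

90


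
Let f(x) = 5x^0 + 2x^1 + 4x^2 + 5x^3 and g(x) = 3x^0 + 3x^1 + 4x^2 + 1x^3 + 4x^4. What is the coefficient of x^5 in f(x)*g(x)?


Cauchy product at x^5:
2*4 + 4*1 + 5*4
= 32

32


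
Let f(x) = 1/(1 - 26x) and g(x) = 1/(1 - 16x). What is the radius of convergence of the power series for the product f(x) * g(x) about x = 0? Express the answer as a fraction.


The radius of 1/(1 - 26x) is 1/26 (nearest singularity at x = 1/26), and the radius of 1/(1 - 16x) is 1/16.
The product f(x)*g(x) = 1/((1 - 26x)(1 - 16x)) has singularities at both 1/26 and 1/16, so its radius of convergence is the distance to the nearest one:
min(1/26, 1/16) = 1/26.

1/26


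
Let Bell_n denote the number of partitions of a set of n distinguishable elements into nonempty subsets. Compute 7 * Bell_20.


Bell_20 can be computed from the Bell triangle or from Dobinski's identity Bell_n = (1/e) * sum_{k>=0} k^n / k!.
Computing Bell_20 = 51724158235372.
Then 7 * 51724158235372 = 362069107647604.

362069107647604


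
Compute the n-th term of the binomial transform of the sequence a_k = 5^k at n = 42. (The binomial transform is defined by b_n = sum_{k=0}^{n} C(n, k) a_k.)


With a_k = 5^k, b_n = sum_{k=0}^{n} C(n, k) 5^k = (1 + 5)^n by the binomial theorem.
For n = 42: (1 + 5)^42 = 6^42 = 481229803398374426442198455156736.

481229803398374426442198455156736


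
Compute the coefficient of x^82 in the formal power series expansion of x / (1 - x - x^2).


Let f(x) = sum_{k>=0} a_k x^k. Multiplying f(x) * (1 - x - x^2) = x and matching coefficients gives a_0 = 0, a_1 = 1, and a_k = a_{k-1} + a_{k-2} for k >= 2. These are the Fibonacci numbers F_k.
Iterating from F_0 = 0, F_1 = 1:
F_0=0, F_1=1, F_2=1, F_3=2, F_4=3, F_5=5, F_6=8, F_7=13, F_8=21, F_9=34, ...
F_82 = 61305790721611591.

61305790721611591


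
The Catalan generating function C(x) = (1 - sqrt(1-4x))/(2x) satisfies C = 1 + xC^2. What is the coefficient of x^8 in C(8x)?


Substituting x -> 8x scales the n-th coefficient by 8^n, so [x^8] C(8x) = 8^8 * C_8.
C_8 = C(2*8, 8)/(9) = 12870/9 = 1430.
So 8^8 * 1430 = 16777216 * 1430 = 23991418880.

23991418880


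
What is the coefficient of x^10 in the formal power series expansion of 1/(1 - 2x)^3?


The general identity 1/(1 - c x)^r = sum_{k>=0} c^k C(k + r - 1, r - 1) x^k follows by substituting y = c x into 1/(1 - y)^r = sum_{k>=0} C(k + r - 1, r - 1) y^k.
For c = 2, r = 3, k = 10:
2^10 * C(12, 2) = 1024 * 66 = 67584.

67584


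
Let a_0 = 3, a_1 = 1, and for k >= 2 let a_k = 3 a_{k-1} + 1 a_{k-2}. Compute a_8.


Iterating the recurrence forward:
a_0 = 3
a_1 = 1
a_2 = 3*1 + 1*3 = 6
a_3 = 3*6 + 1*1 = 19
a_4 = 3*19 + 1*6 = 63
a_5 = 3*63 + 1*19 = 208
a_6 = 3*208 + 1*63 = 687
a_7 = 3*687 + 1*208 = 2269
a_8 = 3*2269 + 1*687 = 7494
So a_8 = 7494.

7494


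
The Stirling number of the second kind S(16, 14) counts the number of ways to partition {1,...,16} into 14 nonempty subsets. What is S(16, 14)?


Using the explicit formula S(n,k) = (1/k!) sum_{j=0}^{k} (-1)^(k-j) C(k,j) j^n:
S(16, 14) = 6020
Equivalently, S(n,k) is n! times the coefficient of x^n in the EGF (e^x - 1)^k / k!.

6020


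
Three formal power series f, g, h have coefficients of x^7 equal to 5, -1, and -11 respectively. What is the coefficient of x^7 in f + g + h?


Series addition is componentwise:
5 + -1 + -11
= -7

-7


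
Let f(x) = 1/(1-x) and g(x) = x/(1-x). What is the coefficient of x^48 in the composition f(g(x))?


First simplify the composition: f(g(x)) = 1/(1 - x/(1-x)) = (1-x)/((1-x) - x) = (1-x)/(1-2x).
Now extract the coefficient. Write (1-x)/(1-2x) = 1/(1-2x) - x/(1-2x).
The coefficient of x^n in 1/(1-2x) is 2^n, and in x/(1-2x) is 2^(n-1) (for n >= 1).
So the coefficient of x^48 is 2^48 - 2^47 = 281474976710656 - 140737488355328 = 140737488355328.

140737488355328


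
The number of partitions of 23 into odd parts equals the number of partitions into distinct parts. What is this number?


Computing partitions of 23 into odd parts (1, 3, 5, ...):
Using the generating function prod_{k>=0} 1/(1-x^(2k+1)),
the count is 104

104


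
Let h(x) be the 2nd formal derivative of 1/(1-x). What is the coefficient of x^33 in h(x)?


Differentiating 2 times: d^2/dx^2 [1/(1-x)] = 2!/(1-x)^3.
The expansion 1/(1-x)^3 = sum_{k>=0} C(k+2, 2) x^k, so the coefficient of x^n in 2!/(1-x)^3 is 2! * C(n+2, 2).
For n = 33: 2 * C(35, 2) = 2 * 595 = 1190

1190


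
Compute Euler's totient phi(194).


phi(n) counts integers in [1, n] coprime to n. Using the multiplicative formula phi(n) = n * prod_{p | n} (1 - 1/p):
194 = 2 * 97, so
phi(194) = 194 * (1 - 1/2) * (1 - 1/97) = 96.

96


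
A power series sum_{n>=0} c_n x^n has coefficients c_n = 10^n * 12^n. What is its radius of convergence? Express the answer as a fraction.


By the root test (Cauchy-Hadamard), the radius is R = 1 / limsup_n |c_n|^(1/n).
Here |c_n|^(1/n) = (10^n * 12^n)^(1/n) = 10 * 12 = 120 for all n.
So R = 1/120 = 1/120.

1/120


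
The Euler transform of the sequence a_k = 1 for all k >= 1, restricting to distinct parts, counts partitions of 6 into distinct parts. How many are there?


Partitions of 6 into distinct parts can be computed via generating function.
Product (1+x)(1+x^2)(1+x^3)...
The coefficient of x^6 = 4

4


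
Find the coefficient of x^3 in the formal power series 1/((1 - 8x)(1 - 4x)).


By partial fractions or Cauchy convolution:
The coefficient equals sum_{k=0}^{3} 8^k * 4^(3-k).
= 960

960


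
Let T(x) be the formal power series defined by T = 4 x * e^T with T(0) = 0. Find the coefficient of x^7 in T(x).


Apply the Lagrange inversion formula: if T = 4 x * phi(T) with phi(t) = e^t, then
[x^n] T = 4^n * (1/n) [t^(n-1)] phi(t)^n = 4^n * (1/n) [t^(n-1)] e^(n t) = 4^n * (1/n) * n^(n-1) / (n-1)! = 4^n * n^(n-1) / n!.
When c = 1 this is the Cayley count of rooted labeled trees on n vertices, divided by n!.
For n = 7: 4^7 * 7^6 / 7! = 16384 * 117649/5040 = 17210368/45.

17210368/45


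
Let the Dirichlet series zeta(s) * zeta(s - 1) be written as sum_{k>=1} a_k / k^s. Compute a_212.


Convolution gives a_k = sum_{d | k} d * 1 = sum_{d | k} d = sigma(k), the sum of positive divisors of k.
For k = 212, the divisors are 1, 2, 4, 53, 106, 212, so
sigma(212) = 1 + 2 + 4 + 53 + 106 + 212 = 378.

378


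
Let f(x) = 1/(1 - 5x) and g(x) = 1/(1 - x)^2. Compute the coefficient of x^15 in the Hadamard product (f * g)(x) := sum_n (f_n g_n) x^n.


f has coefficients f_k = 5^k. For g = 1/(1 - x)^2 the coefficient is g_k = C(k + 1, 1) = k + 1. The Hadamard coefficient is (f * g)_k = 5^k * (k + 1).
For k = 15: 5^15 * 16 = 30517578125 * 16 = 488281250000.

488281250000


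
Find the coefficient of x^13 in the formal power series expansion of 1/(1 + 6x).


Write 1/(1 + c x) = 1/(1 - (-c) x) and apply the geometric-series identity
1/(1 - y) = sum_{k>=0} y^k to get 1/(1 + c x) = sum_{k>=0} (-c)^k x^k.
So the coefficient of x^k is (-c)^k = (-1)^k * c^k.
Here c = 6 and k = 13:
(-6)^13 = -1 * 13060694016 = -13060694016

-13060694016


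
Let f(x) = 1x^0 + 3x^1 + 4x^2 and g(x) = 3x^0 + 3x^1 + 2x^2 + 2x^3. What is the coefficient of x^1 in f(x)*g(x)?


Cauchy product at x^1:
1*3 + 3*3
= 12

12


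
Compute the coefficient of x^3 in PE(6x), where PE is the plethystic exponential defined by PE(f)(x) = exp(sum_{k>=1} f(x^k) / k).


With f(x) = 6x, the exponent is sum_{k>=1} 6 x^k / k = 6 * (-ln(1 - x)). Exponentiating:
PE(6x) = exp(-6 ln(1 - x)) = 1/(1 - x)^6.
By the negative binomial expansion, [x^n] 1/(1 - x)^6 = C(n + 5, 5).
For n = 3: C(8, 5) = 56.

56


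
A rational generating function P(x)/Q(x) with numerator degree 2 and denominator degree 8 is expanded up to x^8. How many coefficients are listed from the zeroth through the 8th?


Expanding up to x^8 gives the coefficients for x^0, x^1, ..., x^8.
That is 8 + 1 = 9 coefficients in total.

9


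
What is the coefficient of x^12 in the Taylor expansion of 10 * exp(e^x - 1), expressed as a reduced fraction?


exp(e^x - 1) = sum_{k>=0} Bell_k x^k / k!, where Bell_k is the k-th Bell number.
So the coefficient of x^12 is 10 * Bell_12 / 12!.
Computing: Bell_12 = 4213597 and 12! = 479001600, giving
10 * 4213597/479001600 = 4213597/47900160.

4213597/47900160


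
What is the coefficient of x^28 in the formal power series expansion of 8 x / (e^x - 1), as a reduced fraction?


The exponential generating function for Bernoulli numbers is
x / (e^x - 1) = sum_{k>=0} B_k x^k / k!.
So the coefficient of x^28 in 8 x / (e^x - 1) is 8 B_28 / 28!.
Computing: B_28 = -23749461029/870, 28! = 304888344611713860501504000000, giving
8 * -23749461029/870 / 304888344611713860501504000000 = -3392780147/4736658210931983189934080000000.

-3392780147/4736658210931983189934080000000


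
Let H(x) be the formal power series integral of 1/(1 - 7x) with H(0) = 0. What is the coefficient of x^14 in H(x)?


1/(1 - 7x) = sum_{k>=0} 7^k x^k. Integrating termwise with H(0) = 0:
H(x) = sum_{k>=0} 7^k x^(k+1) / (k+1) = sum_{m>=1} 7^(m-1) x^m / m.
For m = 14: 7^13/14 = 96889010407/14 = 13841287201/2.

13841287201/2


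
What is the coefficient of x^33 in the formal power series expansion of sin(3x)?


The Maclaurin series is sin(t) = sum_{k>=0} (-1)^k t^(2k+1) / (2k+1)!, so substituting t = 3x, only odd powers of x are nonzero, with coefficient of x^(2k+1) equal to (-1)^k 3^(2k+1) / (2k+1)!.
Write 33 = 2*16 + 1, giving the coefficient (-1)^16 * 3^33 / 33! = 5559060566555523/8683317618811886495518194401280000000 = 387420489/605155334745140274135040000000.

387420489/605155334745140274135040000000


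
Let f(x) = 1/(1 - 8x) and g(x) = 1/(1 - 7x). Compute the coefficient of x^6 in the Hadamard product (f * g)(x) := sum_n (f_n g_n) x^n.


f has coefficients f_k = 8^k and g has coefficients g_k = 7^k, so the Hadamard product has coefficient (f*g)_k = 8^k * 7^k = 56^k.
For k = 6: 56^6 = 30840979456.

30840979456


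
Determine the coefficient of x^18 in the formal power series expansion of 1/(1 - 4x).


The geometric series identity gives 1/(1 - c x) = sum_{k>=0} c^k x^k, so the coefficient of x^k is c^k.
Here c = 4 and k = 18.
Computing: 4^18 = 68719476736

68719476736


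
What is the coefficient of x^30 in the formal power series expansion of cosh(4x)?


The Maclaurin series is cosh(t) = sum_{m>=0} t^(2m) / (2m)!, so substituting t = 4x, only even powers of x are nonzero, with coefficient of x^(2m) equal to 4^(2m) / (2m)!.
For x^30 the coefficient is 4^30/30! = 1152921504606846976/265252859812191058636308480000000 = 17179869184/3952575621190533915703125.

17179869184/3952575621190533915703125


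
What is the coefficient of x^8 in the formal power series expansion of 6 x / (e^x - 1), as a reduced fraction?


The exponential generating function for Bernoulli numbers is
x / (e^x - 1) = sum_{k>=0} B_k x^k / k!.
So the coefficient of x^8 in 6 x / (e^x - 1) is 6 B_8 / 8!.
Computing: B_8 = -1/30, 8! = 40320, giving
6 * -1/30 / 40320 = -1/201600.

-1/201600


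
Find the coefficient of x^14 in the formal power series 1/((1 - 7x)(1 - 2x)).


By partial fractions or Cauchy convolution:
The coefficient equals sum_{k=0}^{14} 7^k * 2^(14-k).
= 949512295435

949512295435


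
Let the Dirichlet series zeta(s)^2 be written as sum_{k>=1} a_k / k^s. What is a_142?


The Dirichlet convolution of the constant function 1 with itself gives (1 * 1)(k) = sum_{d | k} 1 = d(k), the number of positive divisors of k.
Since zeta(s) = sum_{k>=1} 1/k^s, we have zeta(s)^2 = sum_{k>=1} d(k)/k^s, so a_k = d(k).
For k = 142: the divisors are 1, 2, 71, 142.
Count = 4.

4


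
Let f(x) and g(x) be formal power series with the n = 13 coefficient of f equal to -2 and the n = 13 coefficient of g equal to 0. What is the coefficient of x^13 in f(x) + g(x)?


Addition of formal power series is termwise.
The coefficient of x^13 in f + g = -2 + 0
= -2

-2


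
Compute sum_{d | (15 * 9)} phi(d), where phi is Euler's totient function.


First, 15 * 9 = 135. One classical identity is sum_{d | n} phi(d) = n (each k in [1, n] has a unique gcd with n, and among the k's with gcd(k, n) = n/d there are phi(d) of them). So the sum equals 135. We also verify directly:
Divisors of 135: 1, 3, 5, 9, 15, 27, 45, 135.
phi values: 1, 2, 4, 6, 8, 18, 24, 72.
Sum = 135.

135


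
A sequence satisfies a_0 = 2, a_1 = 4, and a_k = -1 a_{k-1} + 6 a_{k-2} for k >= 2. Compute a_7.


The characteristic equation is t^2 + 1 t - 6 = 0, with roots r_1 = 2 and r_2 = -3 (so c_1 = r_1 + r_2, c_2 = -r_1 r_2 as required).
One can use the closed form a_n = A r_1^n + B r_2^n, but direct iteration is more reliable:
a_0 = 2, a_1 = 4, a_2 = 8, a_3 = 16, a_4 = 32, a_5 = 64, a_6 = 128, a_7 = 256.
So a_7 = 256.

256


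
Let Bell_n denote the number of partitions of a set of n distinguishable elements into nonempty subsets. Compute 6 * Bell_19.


Bell_19 can be computed from the Bell triangle or from Dobinski's identity Bell_n = (1/e) * sum_{k>=0} k^n / k!.
Computing Bell_19 = 5832742205057.
Then 6 * 5832742205057 = 34996453230342.

34996453230342


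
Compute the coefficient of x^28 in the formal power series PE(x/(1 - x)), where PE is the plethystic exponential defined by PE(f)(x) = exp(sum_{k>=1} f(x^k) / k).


For f(x) = x/(1 - x) we have
sum_{k>=1} f(x^k) / k = sum_{k>=1} (1/k) * x^k / (1 - x^k) = sum_{k, m >= 1} x^(k m) / k,
which after exponentiating simplifies to
PE(x/(1 - x)) = prod_{k>=1} 1 / (1 - x^k).
This is the generating function for the partition function p(n), so the coefficient of x^28 is p(28).
Computing p(28) by dynamic programming over parts 1, 2, ..., 28: p(28) = 3718.

3718


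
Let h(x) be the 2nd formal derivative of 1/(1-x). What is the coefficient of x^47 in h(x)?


Differentiating 2 times: d^2/dx^2 [1/(1-x)] = 2!/(1-x)^3.
The expansion 1/(1-x)^3 = sum_{k>=0} C(k+2, 2) x^k, so the coefficient of x^n in 2!/(1-x)^3 is 2! * C(n+2, 2).
For n = 47: 2 * C(49, 2) = 2 * 1176 = 2352

2352


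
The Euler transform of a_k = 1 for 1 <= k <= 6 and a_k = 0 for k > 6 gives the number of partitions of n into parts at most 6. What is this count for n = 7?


Partitions of 7 into parts at most 6:
Using generating function (1-x)^(-1)(1-x^2)^(-1)...(1-x^6)^(-1),
the coefficient of x^7 = 14

14


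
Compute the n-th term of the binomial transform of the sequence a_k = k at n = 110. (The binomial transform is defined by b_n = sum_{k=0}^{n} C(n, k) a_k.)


With a_k = k, b_n = sum_{k=0}^{n} C(n, k) k. Using k * C(n, k) = n * C(n-1, k-1) gives b_n = n * sum_{k>=1} C(n-1, k-1) = n * 2^(n-1).
For n = 110: 110 * 2^109 = 110 * 649037107316853453566312041152512 = 71394081804853879892294324526776320.

71394081804853879892294324526776320


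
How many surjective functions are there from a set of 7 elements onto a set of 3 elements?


By inclusion-exclusion on which target elements are missed, the number of surjections from an n-set onto a k-set is
surj(n, k) = sum_{j=0}^{k} (-1)^j C(k, j) (k - j)^n.
Equivalently surj(n, k) = k! * S(n, k), where S(n, k) is the Stirling number of the second kind.
For n = 7, k = 3:
S(7, 3) = 301, so
surj = 3! * 301 = 6 * 301 = 1806.

1806


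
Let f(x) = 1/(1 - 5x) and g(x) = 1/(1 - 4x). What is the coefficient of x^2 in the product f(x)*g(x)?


The coefficient of x^n in f*g is the Cauchy product: sum_{k=0}^{n} a^k * b^(n-k).
With a=5, b=4, n=2:
sum_{k=0}^{2} 5^k * 4^(2-k)
= 61

61


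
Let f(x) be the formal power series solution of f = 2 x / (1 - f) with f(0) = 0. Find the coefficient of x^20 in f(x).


Apply Lagrange inversion: f = 2 x * phi(f) with phi(t) = 1/(1 - t), so
[x^n] f = 2^n * (1/n) [t^(n-1)] phi(t)^n = 2^n * (1/n) [t^(n-1)] (1 - t)^(-n) = 2^n * (1/n) C(2n - 2, n - 1) = 2^n * C_{n-1}.
For n = 20: C_19 = C(38, 19) / 20 = 35345263800/20 = 1767263190.
With the 2^20 = 1048576 factor, the coefficient is 1048576 * 1767263190 = 1853109766717440.

1853109766717440


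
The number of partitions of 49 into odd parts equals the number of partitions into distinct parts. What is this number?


Computing partitions of 49 into odd parts (1, 3, 5, ...):
Using the generating function prod_{k>=0} 1/(1-x^(2k+1)),
the count is 3264

3264


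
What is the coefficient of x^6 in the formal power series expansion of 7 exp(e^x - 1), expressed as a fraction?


exp(e^x - 1) is the exponential generating function for the Bell numbers Bell_k: exp(e^x - 1) = sum_{k>=0} Bell_k x^k / k!.
So the coefficient of x^6 in 7 exp(e^x - 1) is 7 Bell_6 / 6!.
Computing: Bell_6 = 203 and 6! = 720, giving
7 * 203/720 = 1421/720.

1421/720


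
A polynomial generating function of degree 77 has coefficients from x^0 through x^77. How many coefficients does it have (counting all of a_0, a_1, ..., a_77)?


A polynomial of degree 77 takes the form a_0 + a_1 x + ... + a_77 x^77.
The number of coefficients is 77 + 1 = 78.

78


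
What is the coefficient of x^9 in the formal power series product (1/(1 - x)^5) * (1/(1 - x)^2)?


Combine the factors: (1/(1 - x)^5) * (1/(1 - x)^2) = 1/(1 - x)^7.
Then use 1/(1 - x)^r = sum_{k>=0} C(k + r - 1, r - 1) x^k with r = 7 and k = 9:
C(15, 6) = 5005.

5005


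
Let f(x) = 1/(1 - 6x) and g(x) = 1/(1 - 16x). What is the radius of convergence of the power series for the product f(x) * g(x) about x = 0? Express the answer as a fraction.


The radius of 1/(1 - 6x) is 1/6 (nearest singularity at x = 1/6), and the radius of 1/(1 - 16x) is 1/16.
The product f(x)*g(x) = 1/((1 - 6x)(1 - 16x)) has singularities at both 1/6 and 1/16, so its radius of convergence is the distance to the nearest one:
min(1/6, 1/16) = 1/16.

1/16


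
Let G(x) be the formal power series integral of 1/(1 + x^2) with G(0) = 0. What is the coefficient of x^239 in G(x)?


1/(1 + x^2) = sum_{j>=0} (-1)^j x^(2j). Integrating termwise with G(0) = 0:
G(x) = sum_{j>=0} (-1)^j x^(2j+1) / (2j+1) = arctan(x).
Only odd powers are nonzero. For x^239 write 239 = 2*119 + 1, giving
(-1)^119 / 239 = -1/239 = -1/239.

-1/239


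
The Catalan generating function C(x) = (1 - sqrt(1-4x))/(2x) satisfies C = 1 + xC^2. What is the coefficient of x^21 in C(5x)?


Substituting x -> 5x scales the n-th coefficient by 5^n, so [x^21] C(5x) = 5^21 * C_21.
C_21 = C(2*21, 21)/(22) = 538257874440/22 = 24466267020.
So 5^21 * 24466267020 = 476837158203125 * 24466267020 = 11666425237655639648437500.

11666425237655639648437500


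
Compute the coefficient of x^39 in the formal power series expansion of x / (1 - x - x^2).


Let f(x) = sum_{k>=0} a_k x^k. Multiplying f(x) * (1 - x - x^2) = x and matching coefficients gives a_0 = 0, a_1 = 1, and a_k = a_{k-1} + a_{k-2} for k >= 2. These are the Fibonacci numbers F_k.
Iterating from F_0 = 0, F_1 = 1:
F_0=0, F_1=1, F_2=1, F_3=2, F_4=3, F_5=5, F_6=8, F_7=13, F_8=21, F_9=34, ...
F_39 = 63245986.

63245986


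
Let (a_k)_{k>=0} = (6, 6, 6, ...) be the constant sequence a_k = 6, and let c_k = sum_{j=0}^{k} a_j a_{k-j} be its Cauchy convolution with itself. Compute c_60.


Since a_j = 6 for all j >= 0, the convolution sum becomes
c_k = sum_{j=0}^{k} 6 * 6 = 36 * (k + 1).
Equivalently, the generating function of (a_k) is 6/(1 - x) and its square is 36/(1 - x)^2 = sum_{k>=0} 36(k + 1) x^k.
For k = 60: 36 * 61 = 2196.

2196


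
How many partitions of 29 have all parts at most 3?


Using the generating function (1-x)^(-1)(1-x^2)^(-1)(1-x^3)^(-1),
the coefficient of x^29 counts these restricted partitions.
Result = 85

85


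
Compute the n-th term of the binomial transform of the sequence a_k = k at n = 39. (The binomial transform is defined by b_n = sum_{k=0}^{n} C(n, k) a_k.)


With a_k = k, b_n = sum_{k=0}^{n} C(n, k) k. Using k * C(n, k) = n * C(n-1, k-1) gives b_n = n * sum_{k>=1} C(n-1, k-1) = n * 2^(n-1).
For n = 39: 39 * 2^38 = 39 * 274877906944 = 10720238370816.

10720238370816


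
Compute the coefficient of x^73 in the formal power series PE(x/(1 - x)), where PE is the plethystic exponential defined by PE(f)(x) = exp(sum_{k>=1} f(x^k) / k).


For f(x) = x/(1 - x) we have
sum_{k>=1} f(x^k) / k = sum_{k>=1} (1/k) * x^k / (1 - x^k) = sum_{k, m >= 1} x^(k m) / k,
which after exponentiating simplifies to
PE(x/(1 - x)) = prod_{k>=1} 1 / (1 - x^k).
This is the generating function for the partition function p(n), so the coefficient of x^73 is p(73).
Computing p(73) by dynamic programming over parts 1, 2, ..., 73: p(73) = 6185689.

6185689


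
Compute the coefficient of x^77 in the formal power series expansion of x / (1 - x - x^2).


Let f(x) = sum_{k>=0} a_k x^k. Multiplying f(x) * (1 - x - x^2) = x and matching coefficients gives a_0 = 0, a_1 = 1, and a_k = a_{k-1} + a_{k-2} for k >= 2. These are the Fibonacci numbers F_k.
Iterating from F_0 = 0, F_1 = 1:
F_0=0, F_1=1, F_2=1, F_3=2, F_4=3, F_5=5, F_6=8, F_7=13, F_8=21, F_9=34, ...
F_77 = 5527939700884757.

5527939700884757


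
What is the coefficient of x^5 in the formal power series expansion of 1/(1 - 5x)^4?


The general identity 1/(1 - c x)^r = sum_{k>=0} c^k C(k + r - 1, r - 1) x^k follows by substituting y = c x into 1/(1 - y)^r = sum_{k>=0} C(k + r - 1, r - 1) y^k.
For c = 5, r = 4, k = 5:
5^5 * C(8, 3) = 3125 * 56 = 175000.

175000


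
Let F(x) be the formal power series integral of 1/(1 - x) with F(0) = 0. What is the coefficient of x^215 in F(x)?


1/(1 - x) = sum_{k>=0} x^k. Integrating termwise and using F(0) = 0 gives
F(x) = sum_{k>=0} x^(k+1) / (k+1) = sum_{m>=1} x^m / m = -ln(1 - x).
So the coefficient of x^215 is 1/215 = 1/215.

1/215


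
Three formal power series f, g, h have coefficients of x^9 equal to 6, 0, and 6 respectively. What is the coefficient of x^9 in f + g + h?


Series addition is componentwise:
6 + 0 + 6
= 12

12


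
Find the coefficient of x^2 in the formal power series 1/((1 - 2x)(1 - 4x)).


By partial fractions or Cauchy convolution:
The coefficient equals sum_{k=0}^{2} 2^k * 4^(2-k).
= 28

28


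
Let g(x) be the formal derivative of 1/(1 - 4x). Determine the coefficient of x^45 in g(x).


Differentiate termwise: d/dx sum_{k>=0} 4^k x^k = sum_{k>=1} k 4^k x^(k-1) = sum_{j>=0} (j+1) 4^(j+1) x^j.
Equivalently, d/dx [1/(1 - 4x)] = 4/(1 - 4x)^2.
For j = 45: 46 * 4^46 = 46 * 4951760157141521099596496896 = 227780967228509970581438857216.

227780967228509970581438857216


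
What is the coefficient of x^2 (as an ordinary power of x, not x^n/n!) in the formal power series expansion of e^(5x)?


The exponential series is e^y = sum_{k>=0} y^k / k!. Substituting y = 5x gives
e^(5x) = sum_{k>=0} 5^k x^k / k!.
So the coefficient of x^n is a^n/n! with a = 5, n = 2:
5^2 / 2! = 25/2 = 25/2

25/2


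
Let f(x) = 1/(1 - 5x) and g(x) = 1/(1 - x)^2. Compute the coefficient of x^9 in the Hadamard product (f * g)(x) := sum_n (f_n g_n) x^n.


f has coefficients f_k = 5^k. For g = 1/(1 - x)^2 the coefficient is g_k = C(k + 1, 1) = k + 1. The Hadamard coefficient is (f * g)_k = 5^k * (k + 1).
For k = 9: 5^9 * 10 = 1953125 * 10 = 19531250.

19531250


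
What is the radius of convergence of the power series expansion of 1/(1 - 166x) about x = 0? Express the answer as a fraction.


Expanding 1/(1 - 166x) = sum_{k>=0} 166^k x^k, the series converges when |166x| < 1, i.e., |x| < 1/166.
So the radius of convergence is 1/166 = 1/166.

1/166


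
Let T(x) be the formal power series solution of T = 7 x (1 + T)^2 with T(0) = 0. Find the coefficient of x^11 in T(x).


Apply the Lagrange inversion formula: if T = 7 x * phi(T) with phi(t) = (1 + t)^2, then [x^n] T = 7^n * (1/n) [t^(n-1)] phi(t)^n = 7^n * (1/n) [t^(n-1)] (1 + t)^(2n) = 7^n * (1/n) C(2n, n-1).
Using the identity C(2n, n-1) = C(2n, n) * n / (n+1), the unscaled factor equals C(2n, n) / (n+1) = C_n, the n-th Catalan number.
For n = 11: C_11 = C(22, 11) / 12 = 705432/12 = 58786.
With the 7^11 = 1977326743 factor, the coefficient is 1977326743 * 58786 = 116239129913998.

116239129913998


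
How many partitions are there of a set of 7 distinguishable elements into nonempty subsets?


Bell_7 can be computed from the Bell triangle or from Dobinski's identity Bell_n = (1/e) * sum_{k>=0} k^n / k!.
Computing Bell_7 = 877.

877


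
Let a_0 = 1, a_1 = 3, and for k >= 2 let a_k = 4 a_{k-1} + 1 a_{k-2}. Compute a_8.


Iterating the recurrence forward:
a_0 = 1
a_1 = 3
a_2 = 4*3 + 1*1 = 13
a_3 = 4*13 + 1*3 = 55
a_4 = 4*55 + 1*13 = 233
a_5 = 4*233 + 1*55 = 987
a_6 = 4*987 + 1*233 = 4181
a_7 = 4*4181 + 1*987 = 17711
a_8 = 4*17711 + 1*4181 = 75025
So a_8 = 75025.

75025


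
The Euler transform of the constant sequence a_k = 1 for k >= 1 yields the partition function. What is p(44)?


The Euler transform converts the sequence a_k = 1 into the number of integer partitions.
Using the recurrence or dynamic programming:
p(44) = 75175

75175


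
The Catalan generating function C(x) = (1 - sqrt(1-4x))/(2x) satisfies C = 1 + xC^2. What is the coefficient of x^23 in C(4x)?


Substituting x -> 4x scales the n-th coefficient by 4^n, so [x^23] C(4x) = 4^23 * C_23.
C_23 = C(2*23, 23)/(24) = 8233430727600/24 = 343059613650.
So 4^23 * 343059613650 = 70368744177664 * 343059613650 = 24140674190625098799513600.

24140674190625098799513600


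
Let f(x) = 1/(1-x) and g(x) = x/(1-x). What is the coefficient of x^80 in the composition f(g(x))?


First simplify the composition: f(g(x)) = 1/(1 - x/(1-x)) = (1-x)/((1-x) - x) = (1-x)/(1-2x).
Now extract the coefficient. Write (1-x)/(1-2x) = 1/(1-2x) - x/(1-2x).
The coefficient of x^n in 1/(1-2x) is 2^n, and in x/(1-2x) is 2^(n-1) (for n >= 1).
So the coefficient of x^80 is 2^80 - 2^79 = 1208925819614629174706176 - 604462909807314587353088 = 604462909807314587353088.

604462909807314587353088


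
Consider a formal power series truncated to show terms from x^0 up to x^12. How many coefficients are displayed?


From x^0 to x^12 inclusive, the count is 12 - 0 + 1 = 13.

13


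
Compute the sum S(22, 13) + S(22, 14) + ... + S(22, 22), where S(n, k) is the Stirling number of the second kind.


By definition, S(n, k) counts partitions of an n-set into exactly k nonempty blocks.
Computing row n = 22 for k = 13..22:
S(22, k): 22496861868481, 3295165281331, 345615943200, 26046574004, 1404142047, 53374629, 1389850, 23485, 231, 1
Sum = 26165148597259.

26165148597259


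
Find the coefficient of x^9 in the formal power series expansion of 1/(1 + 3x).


Write 1/(1 + c x) = 1/(1 - (-c) x) and apply the geometric-series identity
1/(1 - y) = sum_{k>=0} y^k to get 1/(1 + c x) = sum_{k>=0} (-c)^k x^k.
So the coefficient of x^k is (-c)^k = (-1)^k * c^k.
Here c = 3 and k = 9:
(-3)^9 = -1 * 19683 = -19683

-19683


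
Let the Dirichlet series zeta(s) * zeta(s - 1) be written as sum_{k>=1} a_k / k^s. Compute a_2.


Convolution gives a_k = sum_{d | k} d * 1 = sum_{d | k} d = sigma(k), the sum of positive divisors of k.
For k = 2, the divisors are 1, 2, so
sigma(2) = 1 + 2 = 3.

3


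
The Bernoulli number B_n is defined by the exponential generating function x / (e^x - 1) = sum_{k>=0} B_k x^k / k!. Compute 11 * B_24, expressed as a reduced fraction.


Bernoulli numbers can also be computed recursively via B_0 = 1 and sum_{j=0}^{m} C(m+1, j) B_j = 0 for m >= 1. Odd-index Bernoulli numbers vanish for k >= 3.
Computing B_24 = -236364091/2730, so 11 * B_24 = 11 * -236364091/2730 = -2600005001/2730.

-2600005001/2730


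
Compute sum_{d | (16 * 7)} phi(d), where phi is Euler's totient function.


First, 16 * 7 = 112. One classical identity is sum_{d | n} phi(d) = n (each k in [1, n] has a unique gcd with n, and among the k's with gcd(k, n) = n/d there are phi(d) of them). So the sum equals 112. We also verify directly:
Divisors of 112: 1, 2, 4, 7, 8, 14, 16, 28, 56, 112.
phi values: 1, 1, 2, 6, 4, 6, 8, 12, 24, 48.
Sum = 112.

112


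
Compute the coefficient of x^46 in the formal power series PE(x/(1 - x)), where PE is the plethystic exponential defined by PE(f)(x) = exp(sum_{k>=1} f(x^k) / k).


For f(x) = x/(1 - x) we have
sum_{k>=1} f(x^k) / k = sum_{k>=1} (1/k) * x^k / (1 - x^k) = sum_{k, m >= 1} x^(k m) / k,
which after exponentiating simplifies to
PE(x/(1 - x)) = prod_{k>=1} 1 / (1 - x^k).
This is the generating function for the partition function p(n), so the coefficient of x^46 is p(46).
Computing p(46) by dynamic programming over parts 1, 2, ..., 46: p(46) = 105558.

105558


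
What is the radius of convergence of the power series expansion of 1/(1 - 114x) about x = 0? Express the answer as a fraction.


Expanding 1/(1 - 114x) = sum_{k>=0} 114^k x^k, the series converges when |114x| < 1, i.e., |x| < 1/114.
So the radius of convergence is 1/114 = 1/114.

1/114


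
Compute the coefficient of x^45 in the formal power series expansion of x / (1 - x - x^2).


Let f(x) = sum_{k>=0} a_k x^k. Multiplying f(x) * (1 - x - x^2) = x and matching coefficients gives a_0 = 0, a_1 = 1, and a_k = a_{k-1} + a_{k-2} for k >= 2. These are the Fibonacci numbers F_k.
Iterating from F_0 = 0, F_1 = 1:
F_0=0, F_1=1, F_2=1, F_3=2, F_4=3, F_5=5, F_6=8, F_7=13, F_8=21, F_9=34, ...
F_45 = 1134903170.

1134903170


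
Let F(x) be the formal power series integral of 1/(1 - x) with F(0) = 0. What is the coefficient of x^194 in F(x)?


1/(1 - x) = sum_{k>=0} x^k. Integrating termwise and using F(0) = 0 gives
F(x) = sum_{k>=0} x^(k+1) / (k+1) = sum_{m>=1} x^m / m = -ln(1 - x).
So the coefficient of x^194 is 1/194 = 1/194.

1/194


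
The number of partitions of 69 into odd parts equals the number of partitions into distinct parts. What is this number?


Computing partitions of 69 into odd parts (1, 3, 5, ...):
Using the generating function prod_{k>=0} 1/(1-x^(2k+1)),
the count is 27130

27130


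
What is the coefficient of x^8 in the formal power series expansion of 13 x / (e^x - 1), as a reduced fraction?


The exponential generating function for Bernoulli numbers is
x / (e^x - 1) = sum_{k>=0} B_k x^k / k!.
So the coefficient of x^8 in 13 x / (e^x - 1) is 13 B_8 / 8!.
Computing: B_8 = -1/30, 8! = 40320, giving
13 * -1/30 / 40320 = -13/1209600.

-13/1209600


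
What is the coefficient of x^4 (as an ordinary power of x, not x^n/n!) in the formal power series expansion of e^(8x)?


The exponential series is e^y = sum_{k>=0} y^k / k!. Substituting y = 8x gives
e^(8x) = sum_{k>=0} 8^k x^k / k!.
So the coefficient of x^n is a^n/n! with a = 8, n = 4:
8^4 / 4! = 4096/24 = 512/3

512/3


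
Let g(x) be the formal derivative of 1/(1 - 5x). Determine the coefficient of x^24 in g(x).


Differentiate termwise: d/dx sum_{k>=0} 5^k x^k = sum_{k>=1} k 5^k x^(k-1) = sum_{j>=0} (j+1) 5^(j+1) x^j.
Equivalently, d/dx [1/(1 - 5x)] = 5/(1 - 5x)^2.
For j = 24: 25 * 5^25 = 25 * 298023223876953125 = 7450580596923828125.

7450580596923828125


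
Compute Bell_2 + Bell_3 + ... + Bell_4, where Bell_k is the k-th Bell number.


Recall Bell_k counts set partitions of a k-set (with Bell_0 = 1 by convention).
Bell_2 through Bell_4: 2, 5, 15
Sum = 2 + 5 + 15 = 22.

22


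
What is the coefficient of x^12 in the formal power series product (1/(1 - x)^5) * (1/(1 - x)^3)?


Combine the factors: (1/(1 - x)^5) * (1/(1 - x)^3) = 1/(1 - x)^8.
Then use 1/(1 - x)^r = sum_{k>=0} C(k + r - 1, r - 1) x^k with r = 8 and k = 12:
C(19, 7) = 50388.

50388


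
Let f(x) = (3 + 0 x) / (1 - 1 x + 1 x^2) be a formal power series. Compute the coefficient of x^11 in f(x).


Write f(x) = sum_{k>=0} a_k x^k. Multiplying both sides by 1 - 1 x + 1 x^2 gives
(1 - 1 x + 1 x^2) sum_{k>=0} a_k x^k = 3 + 0 x.
Matching coefficients:
 x^0: a_0 = 3
 x^1: a_1 - 1 a_0 = 0  =>  a_1 = 1*3 + 0 = 3
 x^k (k >= 2): a_k = 1 a_{k-1} - 1 a_{k-2}.
Iterating: a_2 = 0, a_3 = -3, a_4 = -3, a_5 = 0, a_6 = 3, a_7 = 3, a_8 = 0, a_9 = -3, a_10 = -3, a_11 = 0.
So the coefficient of x^11 is 0.

0


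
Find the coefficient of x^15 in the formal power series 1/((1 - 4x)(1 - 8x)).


By partial fractions or Cauchy convolution:
The coefficient equals sum_{k=0}^{15} 4^k * 8^(15-k).
= 70367670435840

70367670435840


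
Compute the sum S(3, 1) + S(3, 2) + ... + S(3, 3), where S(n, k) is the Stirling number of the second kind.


By definition, S(n, k) counts partitions of an n-set into exactly k nonempty blocks.
Computing row n = 3 for k = 1..3:
S(3, k): 1, 3, 1
Sum = 5. (This equals Bell_3 since the sum runs over all k.)

5
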